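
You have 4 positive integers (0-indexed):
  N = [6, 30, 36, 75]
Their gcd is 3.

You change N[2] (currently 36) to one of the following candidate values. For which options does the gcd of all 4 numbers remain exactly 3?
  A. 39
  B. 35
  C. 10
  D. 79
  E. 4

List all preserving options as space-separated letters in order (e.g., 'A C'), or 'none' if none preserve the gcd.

Answer: A

Derivation:
Old gcd = 3; gcd of others (without N[2]) = 3
New gcd for candidate v: gcd(3, v). Preserves old gcd iff gcd(3, v) = 3.
  Option A: v=39, gcd(3,39)=3 -> preserves
  Option B: v=35, gcd(3,35)=1 -> changes
  Option C: v=10, gcd(3,10)=1 -> changes
  Option D: v=79, gcd(3,79)=1 -> changes
  Option E: v=4, gcd(3,4)=1 -> changes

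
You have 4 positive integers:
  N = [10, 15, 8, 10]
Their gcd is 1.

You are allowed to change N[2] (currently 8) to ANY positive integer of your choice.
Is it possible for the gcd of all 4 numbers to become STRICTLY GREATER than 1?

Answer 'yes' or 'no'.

Answer: yes

Derivation:
Current gcd = 1
gcd of all OTHER numbers (without N[2]=8): gcd([10, 15, 10]) = 5
The new gcd after any change is gcd(5, new_value).
This can be at most 5.
Since 5 > old gcd 1, the gcd CAN increase (e.g., set N[2] = 5).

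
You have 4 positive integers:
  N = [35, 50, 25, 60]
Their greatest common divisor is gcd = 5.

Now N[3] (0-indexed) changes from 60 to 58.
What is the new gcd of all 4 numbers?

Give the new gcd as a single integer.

Numbers: [35, 50, 25, 60], gcd = 5
Change: index 3, 60 -> 58
gcd of the OTHER numbers (without index 3): gcd([35, 50, 25]) = 5
New gcd = gcd(g_others, new_val) = gcd(5, 58) = 1

Answer: 1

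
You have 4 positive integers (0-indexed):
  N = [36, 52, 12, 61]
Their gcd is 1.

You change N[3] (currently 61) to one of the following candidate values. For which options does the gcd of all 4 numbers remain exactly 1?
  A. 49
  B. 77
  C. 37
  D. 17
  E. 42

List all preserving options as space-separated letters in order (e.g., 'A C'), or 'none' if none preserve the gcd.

Old gcd = 1; gcd of others (without N[3]) = 4
New gcd for candidate v: gcd(4, v). Preserves old gcd iff gcd(4, v) = 1.
  Option A: v=49, gcd(4,49)=1 -> preserves
  Option B: v=77, gcd(4,77)=1 -> preserves
  Option C: v=37, gcd(4,37)=1 -> preserves
  Option D: v=17, gcd(4,17)=1 -> preserves
  Option E: v=42, gcd(4,42)=2 -> changes

Answer: A B C D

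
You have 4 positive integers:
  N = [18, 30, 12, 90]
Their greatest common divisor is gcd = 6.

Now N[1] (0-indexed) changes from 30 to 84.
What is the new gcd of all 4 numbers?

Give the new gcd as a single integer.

Answer: 6

Derivation:
Numbers: [18, 30, 12, 90], gcd = 6
Change: index 1, 30 -> 84
gcd of the OTHER numbers (without index 1): gcd([18, 12, 90]) = 6
New gcd = gcd(g_others, new_val) = gcd(6, 84) = 6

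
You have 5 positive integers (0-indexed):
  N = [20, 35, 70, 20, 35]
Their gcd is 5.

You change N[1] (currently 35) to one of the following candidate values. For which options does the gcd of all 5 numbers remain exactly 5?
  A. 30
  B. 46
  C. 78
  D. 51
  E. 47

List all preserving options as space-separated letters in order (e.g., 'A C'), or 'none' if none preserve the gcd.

Answer: A

Derivation:
Old gcd = 5; gcd of others (without N[1]) = 5
New gcd for candidate v: gcd(5, v). Preserves old gcd iff gcd(5, v) = 5.
  Option A: v=30, gcd(5,30)=5 -> preserves
  Option B: v=46, gcd(5,46)=1 -> changes
  Option C: v=78, gcd(5,78)=1 -> changes
  Option D: v=51, gcd(5,51)=1 -> changes
  Option E: v=47, gcd(5,47)=1 -> changes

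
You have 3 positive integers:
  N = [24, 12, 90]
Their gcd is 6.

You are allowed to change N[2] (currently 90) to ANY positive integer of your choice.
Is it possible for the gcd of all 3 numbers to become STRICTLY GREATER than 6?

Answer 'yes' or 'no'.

Current gcd = 6
gcd of all OTHER numbers (without N[2]=90): gcd([24, 12]) = 12
The new gcd after any change is gcd(12, new_value).
This can be at most 12.
Since 12 > old gcd 6, the gcd CAN increase (e.g., set N[2] = 12).

Answer: yes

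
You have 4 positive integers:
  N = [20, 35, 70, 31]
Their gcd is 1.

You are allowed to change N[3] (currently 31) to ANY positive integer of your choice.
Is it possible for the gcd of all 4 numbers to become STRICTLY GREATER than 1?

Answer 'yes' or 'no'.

Current gcd = 1
gcd of all OTHER numbers (without N[3]=31): gcd([20, 35, 70]) = 5
The new gcd after any change is gcd(5, new_value).
This can be at most 5.
Since 5 > old gcd 1, the gcd CAN increase (e.g., set N[3] = 5).

Answer: yes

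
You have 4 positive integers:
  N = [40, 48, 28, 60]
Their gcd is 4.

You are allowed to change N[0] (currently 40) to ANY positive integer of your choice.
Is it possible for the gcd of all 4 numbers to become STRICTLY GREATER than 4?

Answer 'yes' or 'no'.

Answer: no

Derivation:
Current gcd = 4
gcd of all OTHER numbers (without N[0]=40): gcd([48, 28, 60]) = 4
The new gcd after any change is gcd(4, new_value).
This can be at most 4.
Since 4 = old gcd 4, the gcd can only stay the same or decrease.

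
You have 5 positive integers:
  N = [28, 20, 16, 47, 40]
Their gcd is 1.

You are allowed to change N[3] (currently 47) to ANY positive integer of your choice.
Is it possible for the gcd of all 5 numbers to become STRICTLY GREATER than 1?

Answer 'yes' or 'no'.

Current gcd = 1
gcd of all OTHER numbers (without N[3]=47): gcd([28, 20, 16, 40]) = 4
The new gcd after any change is gcd(4, new_value).
This can be at most 4.
Since 4 > old gcd 1, the gcd CAN increase (e.g., set N[3] = 4).

Answer: yes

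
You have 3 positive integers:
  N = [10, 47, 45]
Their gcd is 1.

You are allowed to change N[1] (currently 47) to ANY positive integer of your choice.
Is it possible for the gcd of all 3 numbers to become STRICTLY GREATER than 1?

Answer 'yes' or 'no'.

Current gcd = 1
gcd of all OTHER numbers (without N[1]=47): gcd([10, 45]) = 5
The new gcd after any change is gcd(5, new_value).
This can be at most 5.
Since 5 > old gcd 1, the gcd CAN increase (e.g., set N[1] = 5).

Answer: yes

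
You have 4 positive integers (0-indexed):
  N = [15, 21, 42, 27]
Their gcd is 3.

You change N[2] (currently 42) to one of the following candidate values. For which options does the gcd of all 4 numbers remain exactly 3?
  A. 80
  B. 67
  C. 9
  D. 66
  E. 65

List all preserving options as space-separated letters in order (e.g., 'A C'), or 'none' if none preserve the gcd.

Old gcd = 3; gcd of others (without N[2]) = 3
New gcd for candidate v: gcd(3, v). Preserves old gcd iff gcd(3, v) = 3.
  Option A: v=80, gcd(3,80)=1 -> changes
  Option B: v=67, gcd(3,67)=1 -> changes
  Option C: v=9, gcd(3,9)=3 -> preserves
  Option D: v=66, gcd(3,66)=3 -> preserves
  Option E: v=65, gcd(3,65)=1 -> changes

Answer: C D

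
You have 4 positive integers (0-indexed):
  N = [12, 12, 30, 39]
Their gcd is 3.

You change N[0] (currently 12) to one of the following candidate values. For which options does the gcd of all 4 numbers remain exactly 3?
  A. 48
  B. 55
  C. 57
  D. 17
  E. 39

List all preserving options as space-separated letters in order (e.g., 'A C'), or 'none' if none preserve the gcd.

Answer: A C E

Derivation:
Old gcd = 3; gcd of others (without N[0]) = 3
New gcd for candidate v: gcd(3, v). Preserves old gcd iff gcd(3, v) = 3.
  Option A: v=48, gcd(3,48)=3 -> preserves
  Option B: v=55, gcd(3,55)=1 -> changes
  Option C: v=57, gcd(3,57)=3 -> preserves
  Option D: v=17, gcd(3,17)=1 -> changes
  Option E: v=39, gcd(3,39)=3 -> preserves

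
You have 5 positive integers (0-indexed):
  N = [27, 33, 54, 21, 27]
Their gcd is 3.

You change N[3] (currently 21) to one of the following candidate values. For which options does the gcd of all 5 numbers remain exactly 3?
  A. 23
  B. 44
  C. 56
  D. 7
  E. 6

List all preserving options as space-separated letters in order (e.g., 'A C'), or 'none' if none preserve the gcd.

Answer: E

Derivation:
Old gcd = 3; gcd of others (without N[3]) = 3
New gcd for candidate v: gcd(3, v). Preserves old gcd iff gcd(3, v) = 3.
  Option A: v=23, gcd(3,23)=1 -> changes
  Option B: v=44, gcd(3,44)=1 -> changes
  Option C: v=56, gcd(3,56)=1 -> changes
  Option D: v=7, gcd(3,7)=1 -> changes
  Option E: v=6, gcd(3,6)=3 -> preserves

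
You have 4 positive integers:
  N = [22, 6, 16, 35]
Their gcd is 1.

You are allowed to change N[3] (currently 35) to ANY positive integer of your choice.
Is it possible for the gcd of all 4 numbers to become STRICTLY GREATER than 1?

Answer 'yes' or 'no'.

Current gcd = 1
gcd of all OTHER numbers (without N[3]=35): gcd([22, 6, 16]) = 2
The new gcd after any change is gcd(2, new_value).
This can be at most 2.
Since 2 > old gcd 1, the gcd CAN increase (e.g., set N[3] = 2).

Answer: yes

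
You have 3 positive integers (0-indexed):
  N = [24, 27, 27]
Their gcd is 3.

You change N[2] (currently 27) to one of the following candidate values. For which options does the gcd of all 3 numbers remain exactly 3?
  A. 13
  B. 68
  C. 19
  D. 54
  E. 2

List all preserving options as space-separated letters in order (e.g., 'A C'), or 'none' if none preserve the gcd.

Old gcd = 3; gcd of others (without N[2]) = 3
New gcd for candidate v: gcd(3, v). Preserves old gcd iff gcd(3, v) = 3.
  Option A: v=13, gcd(3,13)=1 -> changes
  Option B: v=68, gcd(3,68)=1 -> changes
  Option C: v=19, gcd(3,19)=1 -> changes
  Option D: v=54, gcd(3,54)=3 -> preserves
  Option E: v=2, gcd(3,2)=1 -> changes

Answer: D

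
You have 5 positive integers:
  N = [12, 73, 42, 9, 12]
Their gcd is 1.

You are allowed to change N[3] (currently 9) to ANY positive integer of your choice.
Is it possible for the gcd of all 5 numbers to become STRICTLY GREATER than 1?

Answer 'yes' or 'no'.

Current gcd = 1
gcd of all OTHER numbers (without N[3]=9): gcd([12, 73, 42, 12]) = 1
The new gcd after any change is gcd(1, new_value).
This can be at most 1.
Since 1 = old gcd 1, the gcd can only stay the same or decrease.

Answer: no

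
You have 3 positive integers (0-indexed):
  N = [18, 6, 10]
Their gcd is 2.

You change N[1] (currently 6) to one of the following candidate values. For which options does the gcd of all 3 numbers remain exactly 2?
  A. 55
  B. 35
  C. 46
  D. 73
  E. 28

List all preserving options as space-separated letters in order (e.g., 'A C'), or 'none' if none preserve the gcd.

Answer: C E

Derivation:
Old gcd = 2; gcd of others (without N[1]) = 2
New gcd for candidate v: gcd(2, v). Preserves old gcd iff gcd(2, v) = 2.
  Option A: v=55, gcd(2,55)=1 -> changes
  Option B: v=35, gcd(2,35)=1 -> changes
  Option C: v=46, gcd(2,46)=2 -> preserves
  Option D: v=73, gcd(2,73)=1 -> changes
  Option E: v=28, gcd(2,28)=2 -> preserves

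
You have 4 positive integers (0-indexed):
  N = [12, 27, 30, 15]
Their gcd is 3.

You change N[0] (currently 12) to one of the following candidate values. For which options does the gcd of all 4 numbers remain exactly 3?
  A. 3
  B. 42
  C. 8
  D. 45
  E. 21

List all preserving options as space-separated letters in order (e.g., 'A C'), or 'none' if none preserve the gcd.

Answer: A B D E

Derivation:
Old gcd = 3; gcd of others (without N[0]) = 3
New gcd for candidate v: gcd(3, v). Preserves old gcd iff gcd(3, v) = 3.
  Option A: v=3, gcd(3,3)=3 -> preserves
  Option B: v=42, gcd(3,42)=3 -> preserves
  Option C: v=8, gcd(3,8)=1 -> changes
  Option D: v=45, gcd(3,45)=3 -> preserves
  Option E: v=21, gcd(3,21)=3 -> preserves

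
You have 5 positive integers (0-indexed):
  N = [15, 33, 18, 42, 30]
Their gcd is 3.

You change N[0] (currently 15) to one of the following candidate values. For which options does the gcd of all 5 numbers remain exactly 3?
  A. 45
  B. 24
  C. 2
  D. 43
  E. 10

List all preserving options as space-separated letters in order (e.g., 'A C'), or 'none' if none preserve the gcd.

Old gcd = 3; gcd of others (without N[0]) = 3
New gcd for candidate v: gcd(3, v). Preserves old gcd iff gcd(3, v) = 3.
  Option A: v=45, gcd(3,45)=3 -> preserves
  Option B: v=24, gcd(3,24)=3 -> preserves
  Option C: v=2, gcd(3,2)=1 -> changes
  Option D: v=43, gcd(3,43)=1 -> changes
  Option E: v=10, gcd(3,10)=1 -> changes

Answer: A B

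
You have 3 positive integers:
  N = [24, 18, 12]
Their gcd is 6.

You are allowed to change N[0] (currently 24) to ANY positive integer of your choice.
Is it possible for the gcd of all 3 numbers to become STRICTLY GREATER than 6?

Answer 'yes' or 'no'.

Answer: no

Derivation:
Current gcd = 6
gcd of all OTHER numbers (without N[0]=24): gcd([18, 12]) = 6
The new gcd after any change is gcd(6, new_value).
This can be at most 6.
Since 6 = old gcd 6, the gcd can only stay the same or decrease.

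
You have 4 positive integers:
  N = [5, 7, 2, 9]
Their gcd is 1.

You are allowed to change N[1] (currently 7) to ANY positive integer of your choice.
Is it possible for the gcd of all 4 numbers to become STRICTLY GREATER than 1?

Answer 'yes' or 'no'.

Current gcd = 1
gcd of all OTHER numbers (without N[1]=7): gcd([5, 2, 9]) = 1
The new gcd after any change is gcd(1, new_value).
This can be at most 1.
Since 1 = old gcd 1, the gcd can only stay the same or decrease.

Answer: no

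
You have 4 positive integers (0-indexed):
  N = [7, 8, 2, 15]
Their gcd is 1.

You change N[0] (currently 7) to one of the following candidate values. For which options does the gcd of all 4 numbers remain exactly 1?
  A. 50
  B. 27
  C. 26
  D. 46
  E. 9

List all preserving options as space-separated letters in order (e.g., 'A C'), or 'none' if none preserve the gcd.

Old gcd = 1; gcd of others (without N[0]) = 1
New gcd for candidate v: gcd(1, v). Preserves old gcd iff gcd(1, v) = 1.
  Option A: v=50, gcd(1,50)=1 -> preserves
  Option B: v=27, gcd(1,27)=1 -> preserves
  Option C: v=26, gcd(1,26)=1 -> preserves
  Option D: v=46, gcd(1,46)=1 -> preserves
  Option E: v=9, gcd(1,9)=1 -> preserves

Answer: A B C D E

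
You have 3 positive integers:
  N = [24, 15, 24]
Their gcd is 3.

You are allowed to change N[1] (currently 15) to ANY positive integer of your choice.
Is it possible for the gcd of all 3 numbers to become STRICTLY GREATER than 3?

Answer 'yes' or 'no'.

Current gcd = 3
gcd of all OTHER numbers (without N[1]=15): gcd([24, 24]) = 24
The new gcd after any change is gcd(24, new_value).
This can be at most 24.
Since 24 > old gcd 3, the gcd CAN increase (e.g., set N[1] = 24).

Answer: yes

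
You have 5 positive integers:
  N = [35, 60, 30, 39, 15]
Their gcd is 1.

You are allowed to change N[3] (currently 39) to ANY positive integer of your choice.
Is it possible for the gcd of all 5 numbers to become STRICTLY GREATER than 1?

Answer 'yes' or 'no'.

Current gcd = 1
gcd of all OTHER numbers (without N[3]=39): gcd([35, 60, 30, 15]) = 5
The new gcd after any change is gcd(5, new_value).
This can be at most 5.
Since 5 > old gcd 1, the gcd CAN increase (e.g., set N[3] = 5).

Answer: yes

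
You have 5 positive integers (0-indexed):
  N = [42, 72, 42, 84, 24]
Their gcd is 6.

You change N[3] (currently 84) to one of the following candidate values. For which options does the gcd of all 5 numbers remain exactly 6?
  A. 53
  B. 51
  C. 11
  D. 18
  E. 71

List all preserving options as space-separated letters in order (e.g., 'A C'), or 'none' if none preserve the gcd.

Answer: D

Derivation:
Old gcd = 6; gcd of others (without N[3]) = 6
New gcd for candidate v: gcd(6, v). Preserves old gcd iff gcd(6, v) = 6.
  Option A: v=53, gcd(6,53)=1 -> changes
  Option B: v=51, gcd(6,51)=3 -> changes
  Option C: v=11, gcd(6,11)=1 -> changes
  Option D: v=18, gcd(6,18)=6 -> preserves
  Option E: v=71, gcd(6,71)=1 -> changes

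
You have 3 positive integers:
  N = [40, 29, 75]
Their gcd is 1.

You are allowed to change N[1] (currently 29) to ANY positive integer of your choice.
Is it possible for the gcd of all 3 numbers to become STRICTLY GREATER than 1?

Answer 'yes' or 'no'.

Answer: yes

Derivation:
Current gcd = 1
gcd of all OTHER numbers (without N[1]=29): gcd([40, 75]) = 5
The new gcd after any change is gcd(5, new_value).
This can be at most 5.
Since 5 > old gcd 1, the gcd CAN increase (e.g., set N[1] = 5).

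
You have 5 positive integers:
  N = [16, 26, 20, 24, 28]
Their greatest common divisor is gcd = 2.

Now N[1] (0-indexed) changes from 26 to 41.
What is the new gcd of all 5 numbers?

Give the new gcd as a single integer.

Numbers: [16, 26, 20, 24, 28], gcd = 2
Change: index 1, 26 -> 41
gcd of the OTHER numbers (without index 1): gcd([16, 20, 24, 28]) = 4
New gcd = gcd(g_others, new_val) = gcd(4, 41) = 1

Answer: 1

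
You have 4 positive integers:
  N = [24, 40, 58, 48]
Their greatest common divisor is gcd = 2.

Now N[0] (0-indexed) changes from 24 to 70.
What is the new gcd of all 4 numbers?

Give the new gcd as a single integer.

Numbers: [24, 40, 58, 48], gcd = 2
Change: index 0, 24 -> 70
gcd of the OTHER numbers (without index 0): gcd([40, 58, 48]) = 2
New gcd = gcd(g_others, new_val) = gcd(2, 70) = 2

Answer: 2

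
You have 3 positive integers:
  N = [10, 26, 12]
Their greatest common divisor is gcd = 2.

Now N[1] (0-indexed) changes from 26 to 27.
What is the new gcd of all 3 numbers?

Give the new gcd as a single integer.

Answer: 1

Derivation:
Numbers: [10, 26, 12], gcd = 2
Change: index 1, 26 -> 27
gcd of the OTHER numbers (without index 1): gcd([10, 12]) = 2
New gcd = gcd(g_others, new_val) = gcd(2, 27) = 1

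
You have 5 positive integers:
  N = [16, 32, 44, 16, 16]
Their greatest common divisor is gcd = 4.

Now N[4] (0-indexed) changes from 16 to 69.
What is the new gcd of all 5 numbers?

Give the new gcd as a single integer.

Numbers: [16, 32, 44, 16, 16], gcd = 4
Change: index 4, 16 -> 69
gcd of the OTHER numbers (without index 4): gcd([16, 32, 44, 16]) = 4
New gcd = gcd(g_others, new_val) = gcd(4, 69) = 1

Answer: 1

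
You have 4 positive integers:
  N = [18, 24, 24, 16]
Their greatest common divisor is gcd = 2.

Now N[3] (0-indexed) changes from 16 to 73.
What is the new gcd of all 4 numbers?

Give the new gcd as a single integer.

Answer: 1

Derivation:
Numbers: [18, 24, 24, 16], gcd = 2
Change: index 3, 16 -> 73
gcd of the OTHER numbers (without index 3): gcd([18, 24, 24]) = 6
New gcd = gcd(g_others, new_val) = gcd(6, 73) = 1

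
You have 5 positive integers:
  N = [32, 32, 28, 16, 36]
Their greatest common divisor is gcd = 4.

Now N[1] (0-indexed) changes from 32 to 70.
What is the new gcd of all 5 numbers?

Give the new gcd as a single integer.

Numbers: [32, 32, 28, 16, 36], gcd = 4
Change: index 1, 32 -> 70
gcd of the OTHER numbers (without index 1): gcd([32, 28, 16, 36]) = 4
New gcd = gcd(g_others, new_val) = gcd(4, 70) = 2

Answer: 2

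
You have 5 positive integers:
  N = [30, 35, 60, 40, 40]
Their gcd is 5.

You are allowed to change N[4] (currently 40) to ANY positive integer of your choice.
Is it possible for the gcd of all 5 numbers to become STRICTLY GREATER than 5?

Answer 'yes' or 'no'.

Current gcd = 5
gcd of all OTHER numbers (without N[4]=40): gcd([30, 35, 60, 40]) = 5
The new gcd after any change is gcd(5, new_value).
This can be at most 5.
Since 5 = old gcd 5, the gcd can only stay the same or decrease.

Answer: no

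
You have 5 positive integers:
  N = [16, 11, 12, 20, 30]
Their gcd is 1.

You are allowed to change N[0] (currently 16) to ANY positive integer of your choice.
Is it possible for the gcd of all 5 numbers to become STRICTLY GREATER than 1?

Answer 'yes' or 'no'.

Current gcd = 1
gcd of all OTHER numbers (without N[0]=16): gcd([11, 12, 20, 30]) = 1
The new gcd after any change is gcd(1, new_value).
This can be at most 1.
Since 1 = old gcd 1, the gcd can only stay the same or decrease.

Answer: no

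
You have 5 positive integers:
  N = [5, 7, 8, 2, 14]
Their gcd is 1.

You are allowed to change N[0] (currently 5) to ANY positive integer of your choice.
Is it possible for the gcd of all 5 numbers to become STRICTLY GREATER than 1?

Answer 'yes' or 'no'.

Current gcd = 1
gcd of all OTHER numbers (without N[0]=5): gcd([7, 8, 2, 14]) = 1
The new gcd after any change is gcd(1, new_value).
This can be at most 1.
Since 1 = old gcd 1, the gcd can only stay the same or decrease.

Answer: no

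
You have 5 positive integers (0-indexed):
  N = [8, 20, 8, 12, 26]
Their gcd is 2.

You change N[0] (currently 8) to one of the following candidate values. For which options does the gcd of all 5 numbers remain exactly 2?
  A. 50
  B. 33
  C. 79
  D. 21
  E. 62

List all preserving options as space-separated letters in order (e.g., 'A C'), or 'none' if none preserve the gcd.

Answer: A E

Derivation:
Old gcd = 2; gcd of others (without N[0]) = 2
New gcd for candidate v: gcd(2, v). Preserves old gcd iff gcd(2, v) = 2.
  Option A: v=50, gcd(2,50)=2 -> preserves
  Option B: v=33, gcd(2,33)=1 -> changes
  Option C: v=79, gcd(2,79)=1 -> changes
  Option D: v=21, gcd(2,21)=1 -> changes
  Option E: v=62, gcd(2,62)=2 -> preserves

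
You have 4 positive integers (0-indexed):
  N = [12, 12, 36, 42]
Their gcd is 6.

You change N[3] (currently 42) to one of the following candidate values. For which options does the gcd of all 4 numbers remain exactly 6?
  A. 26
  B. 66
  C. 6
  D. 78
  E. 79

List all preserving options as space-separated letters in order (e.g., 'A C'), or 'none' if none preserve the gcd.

Old gcd = 6; gcd of others (without N[3]) = 12
New gcd for candidate v: gcd(12, v). Preserves old gcd iff gcd(12, v) = 6.
  Option A: v=26, gcd(12,26)=2 -> changes
  Option B: v=66, gcd(12,66)=6 -> preserves
  Option C: v=6, gcd(12,6)=6 -> preserves
  Option D: v=78, gcd(12,78)=6 -> preserves
  Option E: v=79, gcd(12,79)=1 -> changes

Answer: B C D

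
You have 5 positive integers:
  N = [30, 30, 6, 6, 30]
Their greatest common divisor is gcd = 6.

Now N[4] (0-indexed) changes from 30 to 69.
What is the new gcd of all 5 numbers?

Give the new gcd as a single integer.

Answer: 3

Derivation:
Numbers: [30, 30, 6, 6, 30], gcd = 6
Change: index 4, 30 -> 69
gcd of the OTHER numbers (without index 4): gcd([30, 30, 6, 6]) = 6
New gcd = gcd(g_others, new_val) = gcd(6, 69) = 3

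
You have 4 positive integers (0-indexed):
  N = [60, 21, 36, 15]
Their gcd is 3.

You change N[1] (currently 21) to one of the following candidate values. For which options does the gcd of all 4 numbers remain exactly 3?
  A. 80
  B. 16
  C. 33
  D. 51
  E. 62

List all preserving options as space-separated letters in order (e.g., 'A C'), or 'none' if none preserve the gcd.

Answer: C D

Derivation:
Old gcd = 3; gcd of others (without N[1]) = 3
New gcd for candidate v: gcd(3, v). Preserves old gcd iff gcd(3, v) = 3.
  Option A: v=80, gcd(3,80)=1 -> changes
  Option B: v=16, gcd(3,16)=1 -> changes
  Option C: v=33, gcd(3,33)=3 -> preserves
  Option D: v=51, gcd(3,51)=3 -> preserves
  Option E: v=62, gcd(3,62)=1 -> changes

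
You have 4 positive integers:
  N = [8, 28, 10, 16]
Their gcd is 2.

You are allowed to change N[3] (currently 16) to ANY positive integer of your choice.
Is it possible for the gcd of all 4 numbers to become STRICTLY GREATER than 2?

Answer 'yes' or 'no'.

Current gcd = 2
gcd of all OTHER numbers (without N[3]=16): gcd([8, 28, 10]) = 2
The new gcd after any change is gcd(2, new_value).
This can be at most 2.
Since 2 = old gcd 2, the gcd can only stay the same or decrease.

Answer: no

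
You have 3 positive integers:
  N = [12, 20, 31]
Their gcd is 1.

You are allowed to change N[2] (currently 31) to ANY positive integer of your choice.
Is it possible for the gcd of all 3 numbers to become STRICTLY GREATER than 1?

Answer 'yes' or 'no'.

Answer: yes

Derivation:
Current gcd = 1
gcd of all OTHER numbers (without N[2]=31): gcd([12, 20]) = 4
The new gcd after any change is gcd(4, new_value).
This can be at most 4.
Since 4 > old gcd 1, the gcd CAN increase (e.g., set N[2] = 4).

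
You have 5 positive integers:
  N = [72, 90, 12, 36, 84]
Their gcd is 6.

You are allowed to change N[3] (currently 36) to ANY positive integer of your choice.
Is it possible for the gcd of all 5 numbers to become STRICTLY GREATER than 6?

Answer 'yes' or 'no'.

Current gcd = 6
gcd of all OTHER numbers (without N[3]=36): gcd([72, 90, 12, 84]) = 6
The new gcd after any change is gcd(6, new_value).
This can be at most 6.
Since 6 = old gcd 6, the gcd can only stay the same or decrease.

Answer: no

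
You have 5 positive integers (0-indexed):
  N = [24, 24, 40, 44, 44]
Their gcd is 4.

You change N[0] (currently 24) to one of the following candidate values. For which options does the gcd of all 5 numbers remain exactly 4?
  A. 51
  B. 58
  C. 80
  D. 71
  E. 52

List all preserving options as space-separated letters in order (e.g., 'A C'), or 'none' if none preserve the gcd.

Answer: C E

Derivation:
Old gcd = 4; gcd of others (without N[0]) = 4
New gcd for candidate v: gcd(4, v). Preserves old gcd iff gcd(4, v) = 4.
  Option A: v=51, gcd(4,51)=1 -> changes
  Option B: v=58, gcd(4,58)=2 -> changes
  Option C: v=80, gcd(4,80)=4 -> preserves
  Option D: v=71, gcd(4,71)=1 -> changes
  Option E: v=52, gcd(4,52)=4 -> preserves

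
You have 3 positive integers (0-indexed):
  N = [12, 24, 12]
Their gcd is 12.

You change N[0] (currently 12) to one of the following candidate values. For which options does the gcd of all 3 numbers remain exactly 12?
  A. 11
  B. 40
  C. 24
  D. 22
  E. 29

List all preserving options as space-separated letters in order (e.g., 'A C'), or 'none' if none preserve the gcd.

Answer: C

Derivation:
Old gcd = 12; gcd of others (without N[0]) = 12
New gcd for candidate v: gcd(12, v). Preserves old gcd iff gcd(12, v) = 12.
  Option A: v=11, gcd(12,11)=1 -> changes
  Option B: v=40, gcd(12,40)=4 -> changes
  Option C: v=24, gcd(12,24)=12 -> preserves
  Option D: v=22, gcd(12,22)=2 -> changes
  Option E: v=29, gcd(12,29)=1 -> changes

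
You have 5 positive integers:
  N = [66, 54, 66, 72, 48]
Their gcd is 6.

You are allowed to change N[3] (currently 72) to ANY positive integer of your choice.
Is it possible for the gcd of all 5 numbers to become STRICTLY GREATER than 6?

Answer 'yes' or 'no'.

Answer: no

Derivation:
Current gcd = 6
gcd of all OTHER numbers (without N[3]=72): gcd([66, 54, 66, 48]) = 6
The new gcd after any change is gcd(6, new_value).
This can be at most 6.
Since 6 = old gcd 6, the gcd can only stay the same or decrease.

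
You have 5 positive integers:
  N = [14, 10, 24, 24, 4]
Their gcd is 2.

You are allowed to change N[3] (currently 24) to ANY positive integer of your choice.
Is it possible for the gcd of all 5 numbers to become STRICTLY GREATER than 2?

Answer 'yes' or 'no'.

Current gcd = 2
gcd of all OTHER numbers (without N[3]=24): gcd([14, 10, 24, 4]) = 2
The new gcd after any change is gcd(2, new_value).
This can be at most 2.
Since 2 = old gcd 2, the gcd can only stay the same or decrease.

Answer: no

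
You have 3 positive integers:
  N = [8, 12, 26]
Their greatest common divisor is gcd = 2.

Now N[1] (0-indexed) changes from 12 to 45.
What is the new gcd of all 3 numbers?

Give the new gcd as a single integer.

Answer: 1

Derivation:
Numbers: [8, 12, 26], gcd = 2
Change: index 1, 12 -> 45
gcd of the OTHER numbers (without index 1): gcd([8, 26]) = 2
New gcd = gcd(g_others, new_val) = gcd(2, 45) = 1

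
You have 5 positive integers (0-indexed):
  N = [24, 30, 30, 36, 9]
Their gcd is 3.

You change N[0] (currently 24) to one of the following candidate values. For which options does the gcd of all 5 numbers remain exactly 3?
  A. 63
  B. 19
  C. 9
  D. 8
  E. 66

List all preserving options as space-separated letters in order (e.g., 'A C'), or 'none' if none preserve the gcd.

Old gcd = 3; gcd of others (without N[0]) = 3
New gcd for candidate v: gcd(3, v). Preserves old gcd iff gcd(3, v) = 3.
  Option A: v=63, gcd(3,63)=3 -> preserves
  Option B: v=19, gcd(3,19)=1 -> changes
  Option C: v=9, gcd(3,9)=3 -> preserves
  Option D: v=8, gcd(3,8)=1 -> changes
  Option E: v=66, gcd(3,66)=3 -> preserves

Answer: A C E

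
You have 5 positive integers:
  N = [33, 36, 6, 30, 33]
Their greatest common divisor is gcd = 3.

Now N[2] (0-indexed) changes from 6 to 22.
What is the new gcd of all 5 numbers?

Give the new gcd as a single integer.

Numbers: [33, 36, 6, 30, 33], gcd = 3
Change: index 2, 6 -> 22
gcd of the OTHER numbers (without index 2): gcd([33, 36, 30, 33]) = 3
New gcd = gcd(g_others, new_val) = gcd(3, 22) = 1

Answer: 1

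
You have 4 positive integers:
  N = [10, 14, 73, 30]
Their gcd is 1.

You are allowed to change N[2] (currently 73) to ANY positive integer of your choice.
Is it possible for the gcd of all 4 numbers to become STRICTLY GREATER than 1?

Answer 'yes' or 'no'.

Answer: yes

Derivation:
Current gcd = 1
gcd of all OTHER numbers (without N[2]=73): gcd([10, 14, 30]) = 2
The new gcd after any change is gcd(2, new_value).
This can be at most 2.
Since 2 > old gcd 1, the gcd CAN increase (e.g., set N[2] = 2).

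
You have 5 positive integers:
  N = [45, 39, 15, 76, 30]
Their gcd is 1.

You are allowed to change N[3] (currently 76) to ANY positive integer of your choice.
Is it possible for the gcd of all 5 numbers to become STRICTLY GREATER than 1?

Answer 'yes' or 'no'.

Current gcd = 1
gcd of all OTHER numbers (without N[3]=76): gcd([45, 39, 15, 30]) = 3
The new gcd after any change is gcd(3, new_value).
This can be at most 3.
Since 3 > old gcd 1, the gcd CAN increase (e.g., set N[3] = 3).

Answer: yes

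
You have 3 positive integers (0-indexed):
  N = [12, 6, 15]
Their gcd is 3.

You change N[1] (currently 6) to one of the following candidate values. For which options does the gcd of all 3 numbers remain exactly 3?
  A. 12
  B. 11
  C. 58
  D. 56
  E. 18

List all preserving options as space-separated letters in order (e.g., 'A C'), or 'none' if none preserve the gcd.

Answer: A E

Derivation:
Old gcd = 3; gcd of others (without N[1]) = 3
New gcd for candidate v: gcd(3, v). Preserves old gcd iff gcd(3, v) = 3.
  Option A: v=12, gcd(3,12)=3 -> preserves
  Option B: v=11, gcd(3,11)=1 -> changes
  Option C: v=58, gcd(3,58)=1 -> changes
  Option D: v=56, gcd(3,56)=1 -> changes
  Option E: v=18, gcd(3,18)=3 -> preserves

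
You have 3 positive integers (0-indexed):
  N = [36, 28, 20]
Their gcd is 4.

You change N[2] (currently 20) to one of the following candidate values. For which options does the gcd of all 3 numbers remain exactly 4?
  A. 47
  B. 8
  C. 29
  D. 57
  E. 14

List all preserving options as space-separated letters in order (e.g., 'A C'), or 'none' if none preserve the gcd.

Old gcd = 4; gcd of others (without N[2]) = 4
New gcd for candidate v: gcd(4, v). Preserves old gcd iff gcd(4, v) = 4.
  Option A: v=47, gcd(4,47)=1 -> changes
  Option B: v=8, gcd(4,8)=4 -> preserves
  Option C: v=29, gcd(4,29)=1 -> changes
  Option D: v=57, gcd(4,57)=1 -> changes
  Option E: v=14, gcd(4,14)=2 -> changes

Answer: B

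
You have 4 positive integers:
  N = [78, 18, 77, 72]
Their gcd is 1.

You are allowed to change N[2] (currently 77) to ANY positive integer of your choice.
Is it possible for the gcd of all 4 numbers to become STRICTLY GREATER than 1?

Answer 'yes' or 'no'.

Answer: yes

Derivation:
Current gcd = 1
gcd of all OTHER numbers (without N[2]=77): gcd([78, 18, 72]) = 6
The new gcd after any change is gcd(6, new_value).
This can be at most 6.
Since 6 > old gcd 1, the gcd CAN increase (e.g., set N[2] = 6).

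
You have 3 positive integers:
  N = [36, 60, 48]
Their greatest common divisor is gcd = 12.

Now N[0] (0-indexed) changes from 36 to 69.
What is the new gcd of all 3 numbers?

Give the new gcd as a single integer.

Numbers: [36, 60, 48], gcd = 12
Change: index 0, 36 -> 69
gcd of the OTHER numbers (without index 0): gcd([60, 48]) = 12
New gcd = gcd(g_others, new_val) = gcd(12, 69) = 3

Answer: 3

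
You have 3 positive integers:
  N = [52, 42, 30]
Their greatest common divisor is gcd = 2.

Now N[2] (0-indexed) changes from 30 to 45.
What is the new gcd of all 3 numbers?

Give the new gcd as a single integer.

Numbers: [52, 42, 30], gcd = 2
Change: index 2, 30 -> 45
gcd of the OTHER numbers (without index 2): gcd([52, 42]) = 2
New gcd = gcd(g_others, new_val) = gcd(2, 45) = 1

Answer: 1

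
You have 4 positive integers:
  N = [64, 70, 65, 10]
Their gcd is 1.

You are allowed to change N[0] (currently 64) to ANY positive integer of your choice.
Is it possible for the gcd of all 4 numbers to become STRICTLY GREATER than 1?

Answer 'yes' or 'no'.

Answer: yes

Derivation:
Current gcd = 1
gcd of all OTHER numbers (without N[0]=64): gcd([70, 65, 10]) = 5
The new gcd after any change is gcd(5, new_value).
This can be at most 5.
Since 5 > old gcd 1, the gcd CAN increase (e.g., set N[0] = 5).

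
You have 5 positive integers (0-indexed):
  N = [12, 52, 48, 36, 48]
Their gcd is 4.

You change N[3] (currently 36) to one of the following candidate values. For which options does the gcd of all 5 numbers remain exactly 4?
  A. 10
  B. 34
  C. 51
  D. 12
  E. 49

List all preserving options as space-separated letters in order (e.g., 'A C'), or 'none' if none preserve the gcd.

Old gcd = 4; gcd of others (without N[3]) = 4
New gcd for candidate v: gcd(4, v). Preserves old gcd iff gcd(4, v) = 4.
  Option A: v=10, gcd(4,10)=2 -> changes
  Option B: v=34, gcd(4,34)=2 -> changes
  Option C: v=51, gcd(4,51)=1 -> changes
  Option D: v=12, gcd(4,12)=4 -> preserves
  Option E: v=49, gcd(4,49)=1 -> changes

Answer: D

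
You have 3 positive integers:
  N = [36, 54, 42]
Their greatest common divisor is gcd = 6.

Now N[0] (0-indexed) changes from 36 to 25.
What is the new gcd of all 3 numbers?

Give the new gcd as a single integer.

Numbers: [36, 54, 42], gcd = 6
Change: index 0, 36 -> 25
gcd of the OTHER numbers (without index 0): gcd([54, 42]) = 6
New gcd = gcd(g_others, new_val) = gcd(6, 25) = 1

Answer: 1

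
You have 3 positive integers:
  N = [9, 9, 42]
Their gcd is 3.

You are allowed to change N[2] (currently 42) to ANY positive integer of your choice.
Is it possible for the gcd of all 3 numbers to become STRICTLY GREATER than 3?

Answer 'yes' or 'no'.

Answer: yes

Derivation:
Current gcd = 3
gcd of all OTHER numbers (without N[2]=42): gcd([9, 9]) = 9
The new gcd after any change is gcd(9, new_value).
This can be at most 9.
Since 9 > old gcd 3, the gcd CAN increase (e.g., set N[2] = 9).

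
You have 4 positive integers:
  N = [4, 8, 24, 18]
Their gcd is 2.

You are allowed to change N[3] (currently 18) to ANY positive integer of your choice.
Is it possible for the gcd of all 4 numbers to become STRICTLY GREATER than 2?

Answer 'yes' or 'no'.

Current gcd = 2
gcd of all OTHER numbers (without N[3]=18): gcd([4, 8, 24]) = 4
The new gcd after any change is gcd(4, new_value).
This can be at most 4.
Since 4 > old gcd 2, the gcd CAN increase (e.g., set N[3] = 4).

Answer: yes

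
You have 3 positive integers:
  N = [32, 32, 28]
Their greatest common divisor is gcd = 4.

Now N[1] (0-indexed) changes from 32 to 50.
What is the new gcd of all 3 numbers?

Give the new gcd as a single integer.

Answer: 2

Derivation:
Numbers: [32, 32, 28], gcd = 4
Change: index 1, 32 -> 50
gcd of the OTHER numbers (without index 1): gcd([32, 28]) = 4
New gcd = gcd(g_others, new_val) = gcd(4, 50) = 2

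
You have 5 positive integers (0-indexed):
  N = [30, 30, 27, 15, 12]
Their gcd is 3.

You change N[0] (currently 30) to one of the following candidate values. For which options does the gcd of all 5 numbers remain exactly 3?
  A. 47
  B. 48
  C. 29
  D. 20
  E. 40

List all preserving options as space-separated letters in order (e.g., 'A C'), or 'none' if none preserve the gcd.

Answer: B

Derivation:
Old gcd = 3; gcd of others (without N[0]) = 3
New gcd for candidate v: gcd(3, v). Preserves old gcd iff gcd(3, v) = 3.
  Option A: v=47, gcd(3,47)=1 -> changes
  Option B: v=48, gcd(3,48)=3 -> preserves
  Option C: v=29, gcd(3,29)=1 -> changes
  Option D: v=20, gcd(3,20)=1 -> changes
  Option E: v=40, gcd(3,40)=1 -> changes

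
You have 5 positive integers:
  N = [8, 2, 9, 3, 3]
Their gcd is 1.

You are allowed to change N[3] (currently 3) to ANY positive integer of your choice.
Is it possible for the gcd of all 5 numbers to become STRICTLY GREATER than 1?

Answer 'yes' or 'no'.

Answer: no

Derivation:
Current gcd = 1
gcd of all OTHER numbers (without N[3]=3): gcd([8, 2, 9, 3]) = 1
The new gcd after any change is gcd(1, new_value).
This can be at most 1.
Since 1 = old gcd 1, the gcd can only stay the same or decrease.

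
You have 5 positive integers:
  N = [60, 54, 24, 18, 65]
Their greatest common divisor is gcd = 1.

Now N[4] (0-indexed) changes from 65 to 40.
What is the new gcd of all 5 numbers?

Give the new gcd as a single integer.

Answer: 2

Derivation:
Numbers: [60, 54, 24, 18, 65], gcd = 1
Change: index 4, 65 -> 40
gcd of the OTHER numbers (without index 4): gcd([60, 54, 24, 18]) = 6
New gcd = gcd(g_others, new_val) = gcd(6, 40) = 2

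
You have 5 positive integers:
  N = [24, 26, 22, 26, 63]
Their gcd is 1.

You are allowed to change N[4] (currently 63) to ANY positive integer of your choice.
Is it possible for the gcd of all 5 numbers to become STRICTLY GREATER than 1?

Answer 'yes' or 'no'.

Answer: yes

Derivation:
Current gcd = 1
gcd of all OTHER numbers (without N[4]=63): gcd([24, 26, 22, 26]) = 2
The new gcd after any change is gcd(2, new_value).
This can be at most 2.
Since 2 > old gcd 1, the gcd CAN increase (e.g., set N[4] = 2).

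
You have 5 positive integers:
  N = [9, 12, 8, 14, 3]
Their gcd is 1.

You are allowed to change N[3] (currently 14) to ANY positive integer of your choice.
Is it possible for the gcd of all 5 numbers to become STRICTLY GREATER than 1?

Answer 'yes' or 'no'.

Current gcd = 1
gcd of all OTHER numbers (without N[3]=14): gcd([9, 12, 8, 3]) = 1
The new gcd after any change is gcd(1, new_value).
This can be at most 1.
Since 1 = old gcd 1, the gcd can only stay the same or decrease.

Answer: no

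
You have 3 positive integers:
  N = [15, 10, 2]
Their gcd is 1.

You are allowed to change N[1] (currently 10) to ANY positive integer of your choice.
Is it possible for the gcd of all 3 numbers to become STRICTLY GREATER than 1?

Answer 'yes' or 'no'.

Answer: no

Derivation:
Current gcd = 1
gcd of all OTHER numbers (without N[1]=10): gcd([15, 2]) = 1
The new gcd after any change is gcd(1, new_value).
This can be at most 1.
Since 1 = old gcd 1, the gcd can only stay the same or decrease.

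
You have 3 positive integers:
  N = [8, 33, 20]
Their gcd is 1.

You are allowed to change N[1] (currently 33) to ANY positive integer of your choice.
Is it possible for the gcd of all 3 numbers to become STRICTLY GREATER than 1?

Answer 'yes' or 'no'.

Answer: yes

Derivation:
Current gcd = 1
gcd of all OTHER numbers (without N[1]=33): gcd([8, 20]) = 4
The new gcd after any change is gcd(4, new_value).
This can be at most 4.
Since 4 > old gcd 1, the gcd CAN increase (e.g., set N[1] = 4).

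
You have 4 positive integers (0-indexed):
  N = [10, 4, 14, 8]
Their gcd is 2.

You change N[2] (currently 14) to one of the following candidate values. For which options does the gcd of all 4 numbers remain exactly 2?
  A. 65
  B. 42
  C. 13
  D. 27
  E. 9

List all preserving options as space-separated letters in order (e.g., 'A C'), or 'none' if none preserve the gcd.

Answer: B

Derivation:
Old gcd = 2; gcd of others (without N[2]) = 2
New gcd for candidate v: gcd(2, v). Preserves old gcd iff gcd(2, v) = 2.
  Option A: v=65, gcd(2,65)=1 -> changes
  Option B: v=42, gcd(2,42)=2 -> preserves
  Option C: v=13, gcd(2,13)=1 -> changes
  Option D: v=27, gcd(2,27)=1 -> changes
  Option E: v=9, gcd(2,9)=1 -> changes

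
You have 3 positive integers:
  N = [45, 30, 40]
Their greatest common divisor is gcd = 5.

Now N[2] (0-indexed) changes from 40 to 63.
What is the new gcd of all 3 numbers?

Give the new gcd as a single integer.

Numbers: [45, 30, 40], gcd = 5
Change: index 2, 40 -> 63
gcd of the OTHER numbers (without index 2): gcd([45, 30]) = 15
New gcd = gcd(g_others, new_val) = gcd(15, 63) = 3

Answer: 3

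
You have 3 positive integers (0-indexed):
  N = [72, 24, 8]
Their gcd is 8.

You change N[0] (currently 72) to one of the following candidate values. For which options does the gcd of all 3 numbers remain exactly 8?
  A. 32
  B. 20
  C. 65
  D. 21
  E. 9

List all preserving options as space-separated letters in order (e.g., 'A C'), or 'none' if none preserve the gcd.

Answer: A

Derivation:
Old gcd = 8; gcd of others (without N[0]) = 8
New gcd for candidate v: gcd(8, v). Preserves old gcd iff gcd(8, v) = 8.
  Option A: v=32, gcd(8,32)=8 -> preserves
  Option B: v=20, gcd(8,20)=4 -> changes
  Option C: v=65, gcd(8,65)=1 -> changes
  Option D: v=21, gcd(8,21)=1 -> changes
  Option E: v=9, gcd(8,9)=1 -> changes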